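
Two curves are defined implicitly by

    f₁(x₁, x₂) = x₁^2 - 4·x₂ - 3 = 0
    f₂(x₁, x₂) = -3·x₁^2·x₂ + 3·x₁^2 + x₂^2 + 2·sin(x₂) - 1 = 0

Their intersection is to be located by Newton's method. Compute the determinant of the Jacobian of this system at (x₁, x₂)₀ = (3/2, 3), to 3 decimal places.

-80.190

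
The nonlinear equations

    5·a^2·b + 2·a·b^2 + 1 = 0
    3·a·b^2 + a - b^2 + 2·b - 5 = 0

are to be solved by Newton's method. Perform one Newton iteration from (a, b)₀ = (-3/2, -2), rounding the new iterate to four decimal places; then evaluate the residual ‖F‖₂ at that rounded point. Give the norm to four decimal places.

12.6201

At (-3/2, -2): F = (-33.5000, -32.5000).
Jacobian J = [[10·a·b + 2·b^2, 5·a^2 + 4·a·b], [3·b^2 + 1, 6·a·b - 2·b + 2]].
At the point, J = [[38.0000, 23.2500], [13.0000, 24.0000]] (det J = 609.7500).
Solving J·Δ = −F gives Δ = (0.0793, 1.3112).
Then the next iterate is (a, b)₁ = (-1.4207, -0.6888).
Re-evaluating at (-1.4207, -0.6888): F = (-7.299419, -10.294879), so ‖F‖₂ = 12.6201.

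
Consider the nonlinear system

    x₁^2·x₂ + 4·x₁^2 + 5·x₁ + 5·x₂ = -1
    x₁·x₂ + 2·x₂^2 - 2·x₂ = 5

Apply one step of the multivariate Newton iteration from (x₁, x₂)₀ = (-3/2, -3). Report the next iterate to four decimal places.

At (-3/2, -3): F = (-19.2500, 23.5000).
Jacobian J = [[2·x₁·x₂ + 8·x₁ + 5, x₁^2 + 5], [x₂, x₁ + 4·x₂ - 2]].
At the point, J = [[2.0000, 7.2500], [-3.0000, -15.5000]] (det J = -9.2500).
Solving J·Δ = −F gives Δ = (13.8378, -1.1622).
Then the next iterate is (x₁, x₂)₁ = (12.3378, -4.1622).

(12.3378, -4.1622)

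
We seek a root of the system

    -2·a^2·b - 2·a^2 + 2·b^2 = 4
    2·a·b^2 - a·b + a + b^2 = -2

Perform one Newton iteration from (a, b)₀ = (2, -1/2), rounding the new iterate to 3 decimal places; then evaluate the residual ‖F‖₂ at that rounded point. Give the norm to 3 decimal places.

At (2, -1/2): F = (-7.500, 6.250).
Jacobian J = [[-4·a·b - 4·a, -2·a^2 + 4·b], [2·b^2 - b + 1, 4·a·b - a + 2·b]].
At the point, J = [[-4.000, -10.000], [2.000, -7.000]] (det J = 48.000).
Solving J·Δ = −F gives Δ = (-2.396, 0.208).
Then the next iterate is (a, b)₁ = (-0.396, -0.292).
Re-evaluating at (-0.396, -0.292): F = (-4.05152, 1.50610), so ‖F‖₂ = 4.322.

4.322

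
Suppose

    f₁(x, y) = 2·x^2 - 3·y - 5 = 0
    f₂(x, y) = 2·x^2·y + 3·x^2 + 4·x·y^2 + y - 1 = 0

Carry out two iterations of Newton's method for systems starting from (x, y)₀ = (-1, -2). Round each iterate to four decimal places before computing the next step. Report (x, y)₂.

(-1.3095, -0.5435)

At (-1, -2): F = (3.0000, -20.0000).
Jacobian J = [[4·x, -3], [4·x·y + 6·x + 4·y^2, 2·x^2 + 8·x·y + 1]].
At the point, J = [[-4.0000, -3.0000], [18.0000, 19.0000]] (det J = -22.0000).
Solving J·Δ = −F gives Δ = (-0.1364, 1.1818).
Then the next iterate is (x, y)₁ = (-1.1364, -0.8182).
Round to (-1.1364, -0.8182) and repeat: F = (0.037410, -3.100298), J = [[-4.5456, -3.0000], [-0.421385, 11.021230]].
Δ = (-0.1731, 0.2747), so (x, y)₂ = (-1.3095, -0.5435).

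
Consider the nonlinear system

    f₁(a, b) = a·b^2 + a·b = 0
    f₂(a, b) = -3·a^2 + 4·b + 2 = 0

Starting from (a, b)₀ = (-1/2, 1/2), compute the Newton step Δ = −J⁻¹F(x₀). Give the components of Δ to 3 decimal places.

(-0.292, -0.594)

At (-1/2, 1/2): F = (-0.375, 3.250).
Jacobian J = [[b^2 + b, 2·a·b + a], [-6·a, 4]].
At the point, J = [[0.750, -1.000], [3.000, 4.000]] (det J = 6.000).
Solving J·Δ = −F gives Δ = (-0.292, -0.594).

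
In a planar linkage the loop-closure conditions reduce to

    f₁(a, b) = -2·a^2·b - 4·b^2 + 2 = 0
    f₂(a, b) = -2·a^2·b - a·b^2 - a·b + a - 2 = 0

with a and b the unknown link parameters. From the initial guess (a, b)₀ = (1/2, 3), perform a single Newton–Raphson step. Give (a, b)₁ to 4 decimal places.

(0.3000, 1.6000)

At (1/2, 3): F = (-35.5000, -9.0000).
Jacobian J = [[-4·a·b, -2·a^2 - 8·b], [-4·a·b - b^2 - b + 1, -2·a^2 - 2·a·b - a]].
At the point, J = [[-6.0000, -24.5000], [-17.0000, -4.0000]] (det J = -392.5000).
Solving J·Δ = −F gives Δ = (-0.2000, -1.4000).
Then the next iterate is (a, b)₁ = (0.3000, 1.6000).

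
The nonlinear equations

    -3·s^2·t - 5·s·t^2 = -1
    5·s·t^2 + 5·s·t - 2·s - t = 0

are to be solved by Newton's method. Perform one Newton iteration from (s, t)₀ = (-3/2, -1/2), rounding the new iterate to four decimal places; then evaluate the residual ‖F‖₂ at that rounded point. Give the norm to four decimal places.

0.4538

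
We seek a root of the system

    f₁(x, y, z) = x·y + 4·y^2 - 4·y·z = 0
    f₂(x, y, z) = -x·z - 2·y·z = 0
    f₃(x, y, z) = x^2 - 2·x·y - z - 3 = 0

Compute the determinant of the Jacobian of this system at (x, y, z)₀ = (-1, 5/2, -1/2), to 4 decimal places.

J = [[y, x + 8·y - 4·z, -4·y], [-z, -2·z, -x - 2·y], [2·x - 2·y, -2·x, -1]].
At the point, J = [[2.5000, 21.0000, -10.0000], [0.5000, 1.0000, -4.0000], [-7.0000, 2.0000, -1.0000]].
det J = 536.0000.

536.0000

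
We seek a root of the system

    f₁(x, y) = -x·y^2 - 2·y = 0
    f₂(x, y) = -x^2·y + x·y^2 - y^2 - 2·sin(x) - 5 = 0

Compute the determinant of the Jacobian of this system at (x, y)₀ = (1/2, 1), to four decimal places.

J = [[-y^2, -2·x·y - 2], [-2·x·y + y^2 - 2·cos(x), -x^2 + 2·x·y - 2·y]].
At the point, J = [[-1.0000, -3.0000], [-1.755165, -1.2500]].
det J = -4.0155.

-4.0155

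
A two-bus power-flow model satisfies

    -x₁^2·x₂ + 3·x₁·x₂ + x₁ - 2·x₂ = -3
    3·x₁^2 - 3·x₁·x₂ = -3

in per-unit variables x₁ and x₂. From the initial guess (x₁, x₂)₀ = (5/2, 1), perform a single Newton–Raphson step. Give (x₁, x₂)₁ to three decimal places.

(4.011, 5.318)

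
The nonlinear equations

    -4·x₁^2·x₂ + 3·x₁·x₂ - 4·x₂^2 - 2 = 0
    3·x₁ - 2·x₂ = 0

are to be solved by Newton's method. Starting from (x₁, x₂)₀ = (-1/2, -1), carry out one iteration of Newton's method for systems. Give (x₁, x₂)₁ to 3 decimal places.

(1.200, 1.800)

At (-1/2, -1): F = (-3.500, 0.500).
Jacobian J = [[-8·x₁·x₂ + 3·x₂, -4·x₁^2 + 3·x₁ - 8·x₂], [3, -2]].
At the point, J = [[-7.000, 5.500], [3.000, -2.000]] (det J = -2.500).
Solving J·Δ = −F gives Δ = (1.700, 2.800).
Then the next iterate is (x₁, x₂)₁ = (1.200, 1.800).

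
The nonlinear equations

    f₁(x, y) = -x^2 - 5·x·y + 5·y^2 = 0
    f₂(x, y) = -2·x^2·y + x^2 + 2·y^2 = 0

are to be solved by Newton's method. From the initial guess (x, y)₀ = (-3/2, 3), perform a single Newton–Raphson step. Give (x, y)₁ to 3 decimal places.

At (-3/2, 3): F = (65.250, 6.750).
Jacobian J = [[-2·x - 5·y, -5·x + 10·y], [-4·x·y + 2·x, -2·x^2 + 4·y]].
At the point, J = [[-12.000, 37.500], [15.000, 7.500]] (det J = -652.500).
Solving J·Δ = −F gives Δ = (0.362, -1.624).
Then the next iterate is (x, y)₁ = (-1.138, 1.376).

(-1.138, 1.376)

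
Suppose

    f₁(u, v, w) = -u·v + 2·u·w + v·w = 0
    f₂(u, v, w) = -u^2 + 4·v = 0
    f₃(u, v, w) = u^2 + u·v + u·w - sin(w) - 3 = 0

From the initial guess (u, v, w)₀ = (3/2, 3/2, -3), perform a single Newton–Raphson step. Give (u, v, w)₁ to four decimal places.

At (3/2, 3/2, -3): F = (-15.7500, 3.7500, -2.858880).
Jacobian J = [[-v + 2·w, -u + w, 2·u + v], [-2·u, 4, 0], [2·u + v + w, u, u - cos(w)]].
At the point, J = [[-7.5000, -4.5000, 4.5000], [-3.0000, 4.0000, 0.0000], [1.5000, 1.5000, 2.489992]] (det J = -155.564674).
Solving J·Δ = −F gives Δ = (-0.2448, -1.1211, 1.9710).
Then the next iterate is (u, v, w)₁ = (1.2552, 0.3789, -1.0290).

(1.2552, 0.3789, -1.0290)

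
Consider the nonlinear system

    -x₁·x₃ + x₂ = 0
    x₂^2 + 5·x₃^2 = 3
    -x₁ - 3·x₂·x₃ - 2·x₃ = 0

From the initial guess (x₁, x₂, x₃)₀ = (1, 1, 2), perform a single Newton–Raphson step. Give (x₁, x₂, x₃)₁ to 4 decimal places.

At (1, 1, 2): F = (-1.0000, 18.0000, -11.0000).
Jacobian J = [[-x₃, 1, -x₁], [0, 2·x₂, 10·x₃], [-1, -3·x₃, -3·x₂ - 2]].
At the point, J = [[-2.0000, 1.0000, -1.0000], [0.0000, 2.0000, 20.0000], [-1.0000, -6.0000, -5.0000]] (det J = -242.0000).
Solving J·Δ = −F gives Δ = (-0.6364, -1.0661, -0.7934).
Then the next iterate is (x₁, x₂, x₃)₁ = (0.3636, -0.0661, 1.2066).

(0.3636, -0.0661, 1.2066)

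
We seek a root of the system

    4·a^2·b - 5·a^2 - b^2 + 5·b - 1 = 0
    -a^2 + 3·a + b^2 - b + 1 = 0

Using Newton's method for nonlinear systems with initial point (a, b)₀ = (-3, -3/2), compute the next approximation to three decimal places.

At (-3, -3/2): F = (-109.750, -13.250).
Jacobian J = [[8·a·b - 10·a, 4·a^2 - 2·b + 5], [-2·a + 3, 2·b - 1]].
At the point, J = [[66.000, 44.000], [9.000, -4.000]] (det J = -660.000).
Solving J·Δ = −F gives Δ = (1.548, 0.172).
Then the next iterate is (a, b)₁ = (-1.452, -1.328).

(-1.452, -1.328)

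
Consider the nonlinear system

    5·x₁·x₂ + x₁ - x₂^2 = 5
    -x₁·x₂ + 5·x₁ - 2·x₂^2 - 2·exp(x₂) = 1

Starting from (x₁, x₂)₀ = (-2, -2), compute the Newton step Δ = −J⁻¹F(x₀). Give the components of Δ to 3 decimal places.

At (-2, -2): F = (9.000, -23.27067).
Jacobian J = [[5·x₂ + 1, 5·x₁ - 2·x₂], [-x₂ + 5, -x₁ - 4·x₂ - 2·exp(x₂)]].
At the point, J = [[-9.000, -6.000], [7.000, 9.72933]] (det J = -45.56396).
Solving J·Δ = −F gives Δ = (-1.143, 3.214).

(-1.143, 3.214)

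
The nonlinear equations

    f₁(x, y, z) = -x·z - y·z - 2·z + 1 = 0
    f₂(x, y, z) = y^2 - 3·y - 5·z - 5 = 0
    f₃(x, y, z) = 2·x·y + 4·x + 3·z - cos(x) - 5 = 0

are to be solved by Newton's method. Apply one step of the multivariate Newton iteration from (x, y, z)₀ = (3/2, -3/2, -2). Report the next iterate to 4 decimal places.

At (3/2, -3/2, -2): F = (5.0000, 11.7500, -9.570737).
Jacobian J = [[-z, -z, -x - y - 2], [0, 2·y - 3, -5], [2·y + sin(x) + 4, 2·x, 3]].
At the point, J = [[2.0000, 2.0000, -2.0000], [0.0000, -6.0000, -5.0000], [1.997495, 3.0000, 3.0000]] (det J = -49.944890).
Solving J·Δ = −F gives Δ = (1.0923, -0.5647, 3.0276).
Then the next iterate is (x, y, z)₁ = (2.5923, -2.0647, 1.0276).

(2.5923, -2.0647, 1.0276)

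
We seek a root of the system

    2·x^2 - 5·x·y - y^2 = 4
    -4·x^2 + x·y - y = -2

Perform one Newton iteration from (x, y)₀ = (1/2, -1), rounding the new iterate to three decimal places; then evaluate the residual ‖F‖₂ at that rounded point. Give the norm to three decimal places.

0.321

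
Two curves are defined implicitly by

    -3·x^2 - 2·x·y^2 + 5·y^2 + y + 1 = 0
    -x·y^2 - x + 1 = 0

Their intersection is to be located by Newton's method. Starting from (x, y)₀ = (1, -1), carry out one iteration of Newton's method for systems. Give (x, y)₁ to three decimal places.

At (1, -1): F = (0.000, -1.000).
Jacobian J = [[-6·x - 2·y^2, -4·x·y + 10·y + 1], [-y^2 - 1, -2·x·y]].
At the point, J = [[-8.000, -5.000], [-2.000, 2.000]] (det J = -26.000).
Solving J·Δ = −F gives Δ = (-0.192, 0.308).
Then the next iterate is (x, y)₁ = (0.808, -0.692).

(0.808, -0.692)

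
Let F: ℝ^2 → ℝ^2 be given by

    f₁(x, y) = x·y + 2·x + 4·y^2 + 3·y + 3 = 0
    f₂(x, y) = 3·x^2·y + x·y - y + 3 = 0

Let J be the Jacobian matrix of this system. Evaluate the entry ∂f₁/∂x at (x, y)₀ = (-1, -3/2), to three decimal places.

∂f₁/∂x = y + 2.
At (-1, -3/2) this is 0.500.

0.500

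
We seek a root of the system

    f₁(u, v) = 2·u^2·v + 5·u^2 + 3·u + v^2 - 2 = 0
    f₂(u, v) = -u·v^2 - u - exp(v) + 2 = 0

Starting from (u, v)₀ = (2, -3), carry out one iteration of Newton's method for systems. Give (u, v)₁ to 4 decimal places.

At (2, -3): F = (9.0000, -18.049787).
Jacobian J = [[4·u·v + 10·u + 3, 2·u^2 + 2·v], [-v^2 - 1, -2·u·v - exp(v)]].
At the point, J = [[-1.0000, 2.0000], [-10.0000, 11.950213]] (det J = 8.049787).
Solving J·Δ = −F gives Δ = (-17.8454, -13.4227).
Then the next iterate is (u, v)₁ = (-15.8454, -16.4227).

(-15.8454, -16.4227)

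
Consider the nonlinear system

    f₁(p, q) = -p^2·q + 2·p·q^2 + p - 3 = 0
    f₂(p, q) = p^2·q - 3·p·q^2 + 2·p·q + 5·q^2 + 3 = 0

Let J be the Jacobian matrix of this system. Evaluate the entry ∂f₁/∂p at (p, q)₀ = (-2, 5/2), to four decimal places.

23.5000

∂f₁/∂p = -2·p·q + 2·q^2 + 1.
At (-2, 5/2) this is 23.5000.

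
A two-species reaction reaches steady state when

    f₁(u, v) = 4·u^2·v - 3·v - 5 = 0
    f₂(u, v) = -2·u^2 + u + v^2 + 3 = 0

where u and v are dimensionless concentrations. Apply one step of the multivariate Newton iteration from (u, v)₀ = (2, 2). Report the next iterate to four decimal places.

At (2, 2): F = (21.0000, 1.0000).
Jacobian J = [[8·u·v, 4·u^2 - 3], [-4·u + 1, 2·v]].
At the point, J = [[32.0000, 13.0000], [-7.0000, 4.0000]] (det J = 219.0000).
Solving J·Δ = −F gives Δ = (-0.3242, -0.8174).
Then the next iterate is (u, v)₁ = (1.6758, 1.1826).

(1.6758, 1.1826)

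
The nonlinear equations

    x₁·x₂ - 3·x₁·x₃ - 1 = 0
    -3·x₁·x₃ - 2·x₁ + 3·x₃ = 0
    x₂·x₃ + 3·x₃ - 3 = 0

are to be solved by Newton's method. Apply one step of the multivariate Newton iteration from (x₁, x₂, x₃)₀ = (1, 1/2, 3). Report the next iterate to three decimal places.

(0.818, 0.927, 0.491)

At (1, 1/2, 3): F = (-9.500, -2.000, 7.500).
Jacobian J = [[x₂ - 3·x₃, x₁, -3·x₁], [-3·x₃ - 2, 0, -3·x₁ + 3], [0, x₃, x₂ + 3]].
At the point, J = [[-8.500, 1.000, -3.000], [-11.000, 0.000, 0.000], [0.000, 3.000, 3.500]] (det J = 137.500).
Solving J·Δ = −F gives Δ = (-0.182, 0.427, -2.509).
Then the next iterate is (x₁, x₂, x₃)₁ = (0.818, 0.927, 0.491).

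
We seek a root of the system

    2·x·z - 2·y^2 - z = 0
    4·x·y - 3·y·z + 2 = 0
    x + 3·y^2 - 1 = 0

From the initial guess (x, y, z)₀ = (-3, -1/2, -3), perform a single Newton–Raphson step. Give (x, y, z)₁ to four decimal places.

At (-3, -1/2, -3): F = (20.5000, 3.5000, -3.2500).
Jacobian J = [[2·z, -4·y, 2·x - 1], [4·y, 4·x - 3·z, -3·y], [1, 6·y, 0]].
At the point, J = [[-6.0000, 2.0000, -7.0000], [-2.0000, -3.0000, 1.5000], [1.0000, -3.0000, 0.0000]] (det J = -87.0000).
Solving J·Δ = −F gives Δ = (2.5776, -0.2241, 0.6552).
Then the next iterate is (x, y, z)₁ = (-0.4224, -0.7241, -2.3448).

(-0.4224, -0.7241, -2.3448)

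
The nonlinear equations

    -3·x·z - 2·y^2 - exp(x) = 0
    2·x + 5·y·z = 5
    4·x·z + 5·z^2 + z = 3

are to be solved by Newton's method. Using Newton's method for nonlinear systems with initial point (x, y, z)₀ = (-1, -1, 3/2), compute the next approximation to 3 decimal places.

(-0.077, 0.171, 0.726)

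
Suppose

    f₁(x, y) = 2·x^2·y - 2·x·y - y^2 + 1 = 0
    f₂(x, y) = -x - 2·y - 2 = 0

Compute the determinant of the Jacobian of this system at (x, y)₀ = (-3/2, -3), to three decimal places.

-34.500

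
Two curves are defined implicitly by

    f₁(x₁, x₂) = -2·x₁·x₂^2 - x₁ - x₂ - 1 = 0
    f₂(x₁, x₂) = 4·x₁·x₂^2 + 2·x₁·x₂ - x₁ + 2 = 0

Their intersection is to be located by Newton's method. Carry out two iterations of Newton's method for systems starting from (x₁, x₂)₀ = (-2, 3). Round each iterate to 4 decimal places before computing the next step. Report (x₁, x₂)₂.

(-0.7955, 0.3813)

At (-2, 3): F = (34.0000, -80.0000).
Jacobian J = [[-2·x₂^2 - 1, -4·x₁·x₂ - 1], [4·x₂^2 + 2·x₂ - 1, 8·x₁·x₂ + 2·x₁]].
At the point, J = [[-19.0000, 23.0000], [41.0000, -52.0000]] (det J = 45.0000).
Solving J·Δ = −F gives Δ = (-1.6000, -2.8000).
Then the next iterate is (x₁, x₂)₁ = (-3.6000, 0.2000).
Round to (-3.6000, 0.2000) and repeat: F = (2.6880, 3.5840), J = [[-1.0800, 1.8800], [-0.4400, -12.9600]].
Δ = (2.8045, 0.1813), so (x₁, x₂)₂ = (-0.7955, 0.3813).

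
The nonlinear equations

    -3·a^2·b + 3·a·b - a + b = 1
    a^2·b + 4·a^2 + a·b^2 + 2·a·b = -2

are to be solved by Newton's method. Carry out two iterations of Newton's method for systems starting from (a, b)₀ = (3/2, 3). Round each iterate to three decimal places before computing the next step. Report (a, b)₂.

(0.758, -0.113)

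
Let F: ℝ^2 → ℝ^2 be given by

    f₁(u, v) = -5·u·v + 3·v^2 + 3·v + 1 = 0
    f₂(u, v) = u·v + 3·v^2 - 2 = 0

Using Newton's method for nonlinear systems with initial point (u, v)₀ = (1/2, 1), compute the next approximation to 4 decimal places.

(1.0000, 0.6923)

At (1/2, 1): F = (4.5000, 1.5000).
Jacobian J = [[-5·v, -5·u + 6·v + 3], [v, u + 6·v]].
At the point, J = [[-5.0000, 6.5000], [1.0000, 6.5000]] (det J = -39.0000).
Solving J·Δ = −F gives Δ = (0.5000, -0.3077).
Then the next iterate is (u, v)₁ = (1.0000, 0.6923).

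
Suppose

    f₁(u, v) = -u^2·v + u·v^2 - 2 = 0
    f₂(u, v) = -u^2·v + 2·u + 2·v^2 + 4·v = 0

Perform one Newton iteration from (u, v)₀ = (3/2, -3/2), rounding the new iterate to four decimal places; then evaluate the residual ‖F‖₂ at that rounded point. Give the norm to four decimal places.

0.9752

At (3/2, -3/2): F = (4.7500, 4.8750).
Jacobian J = [[-2·u·v + v^2, -u^2 + 2·u·v], [-2·u·v + 2, -u^2 + 4·v + 4]].
At the point, J = [[6.7500, -6.7500], [6.5000, -4.2500]] (det J = 15.1875).
Solving J·Δ = −F gives Δ = (-0.8374, -0.1337).
Then the next iterate is (u, v)₁ = (0.6626, -1.6337).
Re-evaluating at (0.6626, -1.6337): F = (0.485721, 0.845609), so ‖F‖₂ = 0.9752.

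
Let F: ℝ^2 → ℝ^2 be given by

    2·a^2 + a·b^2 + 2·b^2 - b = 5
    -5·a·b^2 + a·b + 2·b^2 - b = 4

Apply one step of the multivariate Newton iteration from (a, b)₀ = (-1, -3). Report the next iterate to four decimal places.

At (-1, -3): F = (9.0000, 65.0000).
Jacobian J = [[4·a + b^2, 2·a·b + 4·b - 1], [-5·b^2 + b, -10·a·b + a + 4·b - 1]].
At the point, J = [[5.0000, -7.0000], [-48.0000, -44.0000]] (det J = -556.0000).
Solving J·Δ = −F gives Δ = (0.1061, 1.3615).
Then the next iterate is (a, b)₁ = (-0.8939, -1.6385).

(-0.8939, -1.6385)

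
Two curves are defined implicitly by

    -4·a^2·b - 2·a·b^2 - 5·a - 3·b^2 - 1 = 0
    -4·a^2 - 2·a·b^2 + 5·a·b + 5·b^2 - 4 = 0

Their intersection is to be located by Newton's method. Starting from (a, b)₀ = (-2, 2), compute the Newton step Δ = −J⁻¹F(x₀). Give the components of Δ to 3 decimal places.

At (-2, 2): F = (-19.000, -4.000).
Jacobian J = [[-8·a·b - 2·b^2 - 5, -4·a^2 - 4·a·b - 6·b], [-8·a - 2·b^2 + 5·b, -4·a·b + 5·a + 10·b]].
At the point, J = [[19.000, -12.000], [18.000, 26.000]] (det J = 710.000).
Solving J·Δ = −F gives Δ = (0.763, -0.375).

(0.763, -0.375)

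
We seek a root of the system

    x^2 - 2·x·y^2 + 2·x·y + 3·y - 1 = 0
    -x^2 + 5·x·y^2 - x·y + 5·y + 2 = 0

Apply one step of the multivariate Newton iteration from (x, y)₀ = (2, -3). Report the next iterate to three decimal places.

At (2, -3): F = (-54.000, 79.000).
Jacobian J = [[2·x - 2·y^2 + 2·y, -4·x·y + 2·x + 3], [-2·x + 5·y^2 - y, 10·x·y - x + 5]].
At the point, J = [[-20.000, 31.000], [44.000, -57.000]] (det J = -224.000).
Solving J·Δ = −F gives Δ = (2.808, 3.554).
Then the next iterate is (x, y)₁ = (4.808, 0.554).

(4.808, 0.554)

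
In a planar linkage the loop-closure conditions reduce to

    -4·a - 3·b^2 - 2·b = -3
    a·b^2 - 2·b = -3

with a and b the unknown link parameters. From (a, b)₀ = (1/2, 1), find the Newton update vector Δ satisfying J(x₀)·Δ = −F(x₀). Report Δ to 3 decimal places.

At (1/2, 1): F = (-4.000, 1.500).
Jacobian J = [[-4, -6·b - 2], [b^2, 2·a·b - 2]].
At the point, J = [[-4.000, -8.000], [1.000, -1.000]] (det J = 12.000).
Solving J·Δ = −F gives Δ = (-1.333, 0.167).

(-1.333, 0.167)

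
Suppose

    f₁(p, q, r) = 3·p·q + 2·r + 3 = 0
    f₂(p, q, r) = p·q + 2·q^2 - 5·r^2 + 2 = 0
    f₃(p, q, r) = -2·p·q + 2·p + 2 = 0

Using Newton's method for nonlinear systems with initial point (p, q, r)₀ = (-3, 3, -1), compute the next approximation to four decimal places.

At (-3, 3, -1): F = (-26.0000, 6.0000, 14.0000).
Jacobian J = [[3·q, 3·p, 2], [q, p + 4·q, -10·r], [-2·q + 2, -2·p, 0]].
At the point, J = [[9.0000, -9.0000, 2.0000], [3.0000, 9.0000, 10.0000], [-4.0000, 6.0000, 0.0000]] (det J = -72.0000).
Solving J·Δ = −F gives Δ = (1.6667, -1.2222, 0.0000).
Then the next iterate is (p, q, r)₁ = (-1.3333, 1.7778, -1.0000).

(-1.3333, 1.7778, -1.0000)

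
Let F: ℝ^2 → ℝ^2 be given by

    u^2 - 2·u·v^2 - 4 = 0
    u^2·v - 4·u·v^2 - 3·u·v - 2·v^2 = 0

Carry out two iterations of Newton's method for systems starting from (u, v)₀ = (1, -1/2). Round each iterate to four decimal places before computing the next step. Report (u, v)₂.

(2.1535, -0.1763)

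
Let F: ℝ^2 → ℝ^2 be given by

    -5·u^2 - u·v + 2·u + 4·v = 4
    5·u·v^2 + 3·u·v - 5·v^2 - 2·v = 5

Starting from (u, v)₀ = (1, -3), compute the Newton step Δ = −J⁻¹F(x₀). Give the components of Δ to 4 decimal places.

At (1, -3): F = (-16.0000, -8.0000).
Jacobian J = [[-10·u - v + 2, -u + 4], [5·v^2 + 3·v, 10·u·v + 3·u - 10·v - 2]].
At the point, J = [[-5.0000, 3.0000], [36.0000, 1.0000]] (det J = -113.0000).
Solving J·Δ = −F gives Δ = (0.0708, 5.4513).

(0.0708, 5.4513)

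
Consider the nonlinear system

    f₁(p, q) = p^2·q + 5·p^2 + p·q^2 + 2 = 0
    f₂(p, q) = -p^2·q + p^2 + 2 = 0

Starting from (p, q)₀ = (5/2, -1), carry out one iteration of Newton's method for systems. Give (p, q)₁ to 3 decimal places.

(1.091, -0.934)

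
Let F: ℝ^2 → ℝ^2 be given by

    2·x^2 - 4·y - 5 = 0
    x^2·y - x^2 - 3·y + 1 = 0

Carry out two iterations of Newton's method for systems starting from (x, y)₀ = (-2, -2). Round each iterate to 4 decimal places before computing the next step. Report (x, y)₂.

At (-2, -2): F = (11.0000, -5.0000).
Jacobian J = [[4·x, -4], [2·x·y - 2·x, x^2 - 3]].
At the point, J = [[-8.0000, -4.0000], [12.0000, 1.0000]] (det J = 40.0000).
Solving J·Δ = −F gives Δ = (0.2250, 2.3000).
Then the next iterate is (x, y)₁ = (-1.7750, 0.3000).
Round to (-1.7750, 0.3000) and repeat: F = (0.101250, -2.105437), J = [[-7.1000, -4.0000], [2.4850, 0.150625]].
Δ = (0.9477, -1.6568), so (x, y)₂ = (-0.8273, -1.3568).

(-0.8273, -1.3568)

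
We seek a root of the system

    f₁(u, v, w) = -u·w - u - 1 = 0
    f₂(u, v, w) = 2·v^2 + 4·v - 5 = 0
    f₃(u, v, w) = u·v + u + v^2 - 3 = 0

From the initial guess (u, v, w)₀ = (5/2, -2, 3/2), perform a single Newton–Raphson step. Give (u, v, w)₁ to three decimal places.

At (5/2, -2, 3/2): F = (-7.250, -5.000, -1.500).
Jacobian J = [[-w - 1, 0, -u], [0, 4·v + 4, 0], [v + 1, u + 2·v, 0]].
At the point, J = [[-2.500, 0.000, -2.500], [0.000, -4.000, 0.000], [-1.000, -1.500, 0.000]] (det J = 10.000).
Solving J·Δ = −F gives Δ = (0.375, -1.250, -3.275).
Then the next iterate is (u, v, w)₁ = (2.875, -3.250, -1.775).

(2.875, -3.250, -1.775)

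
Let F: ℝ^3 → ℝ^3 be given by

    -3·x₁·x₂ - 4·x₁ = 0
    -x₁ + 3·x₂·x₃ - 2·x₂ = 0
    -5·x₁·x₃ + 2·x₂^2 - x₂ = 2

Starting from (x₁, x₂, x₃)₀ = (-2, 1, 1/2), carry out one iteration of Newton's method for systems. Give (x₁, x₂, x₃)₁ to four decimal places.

(-0.1062, 0.8761, 0.6106)

At (-2, 1, 1/2): F = (14.0000, 1.5000, 4.0000).
Jacobian J = [[-3·x₂ - 4, -3·x₁, 0], [-1, 3·x₃ - 2, 3·x₂], [-5·x₃, 4·x₂ - 1, -5·x₁]].
At the point, J = [[-7.0000, 6.0000, 0.0000], [-1.0000, -0.5000, 3.0000], [-2.5000, 3.0000, 10.0000]] (det J = 113.0000).
Solving J·Δ = −F gives Δ = (1.8938, -0.1239, 0.1106).
Then the next iterate is (x₁, x₂, x₃)₁ = (-0.1062, 0.8761, 0.6106).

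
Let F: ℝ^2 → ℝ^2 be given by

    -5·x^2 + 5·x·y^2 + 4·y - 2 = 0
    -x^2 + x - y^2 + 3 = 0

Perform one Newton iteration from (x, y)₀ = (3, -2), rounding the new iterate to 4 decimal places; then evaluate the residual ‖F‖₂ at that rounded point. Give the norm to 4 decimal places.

At (3, -2): F = (5.0000, -7.0000).
Jacobian J = [[-10·x + 5·y^2, 10·x·y + 4], [-2·x + 1, -2·y]].
At the point, J = [[-10.0000, -56.0000], [-5.0000, 4.0000]] (det J = -320.0000).
Solving J·Δ = −F gives Δ = (-1.1625, 0.2969).
Then the next iterate is (x, y)₁ = (1.8375, -1.7031).
Re-evaluating at (1.8375, -1.7031): F = (0.954368, -1.439456), so ‖F‖₂ = 1.7271.

1.7271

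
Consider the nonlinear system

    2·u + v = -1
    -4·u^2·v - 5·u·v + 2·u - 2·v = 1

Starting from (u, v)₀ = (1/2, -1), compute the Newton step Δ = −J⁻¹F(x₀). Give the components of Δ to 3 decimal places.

At (1/2, -1): F = (1.000, 5.500).
Jacobian J = [[2, 1], [-8·u·v - 5·v + 2, -4·u^2 - 5·u - 2]].
At the point, J = [[2.000, 1.000], [11.000, -5.500]] (det J = -22.000).
Solving J·Δ = −F gives Δ = (-0.500, 0.000).

(-0.500, 0.000)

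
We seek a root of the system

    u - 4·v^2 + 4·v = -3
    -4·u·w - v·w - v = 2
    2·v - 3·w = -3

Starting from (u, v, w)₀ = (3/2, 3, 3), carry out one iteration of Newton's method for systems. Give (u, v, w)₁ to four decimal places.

At (3/2, 3, 3): F = (-19.5000, -32.0000, 0.0000).
Jacobian J = [[1, -8·v + 4, 0], [-4·w, -w - 1, -4·u - v], [0, 2, -3]].
At the point, J = [[1.0000, -20.0000, 0.0000], [-12.0000, -4.0000, -9.0000], [0.0000, 2.0000, -3.0000]] (det J = 750.0000).
Solving J·Δ = −F gives Δ = (-1.7800, -1.0640, -0.7093).
Then the next iterate is (u, v, w)₁ = (-0.2800, 1.9360, 2.2907).

(-0.2800, 1.9360, 2.2907)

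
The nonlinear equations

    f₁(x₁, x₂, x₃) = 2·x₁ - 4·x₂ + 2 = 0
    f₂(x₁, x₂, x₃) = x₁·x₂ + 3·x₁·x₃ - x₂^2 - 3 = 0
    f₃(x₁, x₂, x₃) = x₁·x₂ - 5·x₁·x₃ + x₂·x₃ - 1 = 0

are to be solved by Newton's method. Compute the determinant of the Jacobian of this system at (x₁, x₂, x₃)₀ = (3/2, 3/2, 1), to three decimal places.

J = [[2, -4, 0], [x₂ + 3·x₃, x₁ - 2·x₂, 3·x₁], [x₂ - 5·x₃, x₁ + x₃, -5·x₁ + x₂]].
At the point, J = [[2.000, -4.000, 0.000], [4.500, -1.500, 4.500], [-3.500, 2.500, -6.000]].
det J = -49.500.

-49.500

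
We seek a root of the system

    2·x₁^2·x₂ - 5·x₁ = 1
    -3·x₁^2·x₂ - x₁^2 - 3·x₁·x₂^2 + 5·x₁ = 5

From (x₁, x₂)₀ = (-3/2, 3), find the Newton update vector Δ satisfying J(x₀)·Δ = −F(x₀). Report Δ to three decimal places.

(0.758, -0.571)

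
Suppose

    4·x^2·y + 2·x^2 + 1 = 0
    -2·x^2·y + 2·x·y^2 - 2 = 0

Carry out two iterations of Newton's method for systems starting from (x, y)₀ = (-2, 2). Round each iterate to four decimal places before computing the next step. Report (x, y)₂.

(-0.7596, 0.7606)

At (-2, 2): F = (41.0000, -34.0000).
Jacobian J = [[8·x·y + 4·x, 4·x^2], [-4·x·y + 2·y^2, -2·x^2 + 4·x·y]].
At the point, J = [[-40.0000, 16.0000], [24.0000, -24.0000]] (det J = 576.0000).
Solving J·Δ = −F gives Δ = (0.7639, -0.6528).
Then the next iterate is (x, y)₁ = (-1.2361, 1.3472).
Round to (-1.2361, 1.3472) and repeat: F = (12.289667, -10.603804), J = [[-18.266591, 6.111773], [10.290991, -9.716982]].
Δ = (0.4765, -0.5866), so (x, y)₂ = (-0.7596, 0.7606).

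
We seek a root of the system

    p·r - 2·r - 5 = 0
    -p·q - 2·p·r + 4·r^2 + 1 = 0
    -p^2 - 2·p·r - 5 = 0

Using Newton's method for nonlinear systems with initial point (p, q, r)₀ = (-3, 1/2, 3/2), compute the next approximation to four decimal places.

(1.1667, 6.0278, 0.2500)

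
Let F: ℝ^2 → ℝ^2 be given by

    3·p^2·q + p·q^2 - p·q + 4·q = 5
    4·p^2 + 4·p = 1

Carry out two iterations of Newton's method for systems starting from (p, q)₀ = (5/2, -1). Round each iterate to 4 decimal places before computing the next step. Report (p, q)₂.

At (5/2, -1): F = (-22.7500, 34.0000).
Jacobian J = [[6·p·q + q^2 - q, 3·p^2 + 2·p·q - p + 4], [8·p + 4, 0]].
At the point, J = [[-13.0000, 15.2500], [24.0000, 0.0000]] (det J = -366.0000).
Solving J·Δ = −F gives Δ = (-1.4167, 0.2842).
Then the next iterate is (p, q)₁ = (1.0833, -0.7158).
Round to (1.0833, -0.7158) and repeat: F = (-9.052781, 8.027356), J = [[-3.424387, 4.886464], [12.6664, 0.0000]].
Δ = (-0.6338, 1.4085), so (p, q)₂ = (0.4495, 0.6927).

(0.4495, 0.6927)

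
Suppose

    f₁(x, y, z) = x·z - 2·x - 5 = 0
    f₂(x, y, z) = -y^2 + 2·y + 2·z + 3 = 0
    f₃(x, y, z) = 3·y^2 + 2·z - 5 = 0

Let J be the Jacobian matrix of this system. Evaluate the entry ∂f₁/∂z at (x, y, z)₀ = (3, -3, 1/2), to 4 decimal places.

∂f₁/∂z = x.
At (3, -3, 1/2) this is 3.0000.

3.0000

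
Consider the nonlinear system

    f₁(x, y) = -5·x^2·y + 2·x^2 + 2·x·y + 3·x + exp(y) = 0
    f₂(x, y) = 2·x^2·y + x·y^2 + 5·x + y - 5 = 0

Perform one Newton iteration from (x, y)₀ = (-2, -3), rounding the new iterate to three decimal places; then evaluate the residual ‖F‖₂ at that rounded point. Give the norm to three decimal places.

21.721

At (-2, -3): F = (74.04979, -60.000).
Jacobian J = [[-10·x·y + 4·x + 2·y + 3, -5·x^2 + 2·x + exp(y)], [4·x·y + y^2 + 5, 2·x^2 + 2·x·y + 1]].
At the point, J = [[-71.000, -23.95021], [38.000, 21.000]] (det J = -580.89191).
Solving J·Δ = −F gives Δ = (0.203, 2.489).
Then the next iterate is (x, y)₁ = (-1.797, -0.511).
Re-evaluating at (-1.797, -0.511): F = (11.75448, -18.26549), so ‖F‖₂ = 21.721.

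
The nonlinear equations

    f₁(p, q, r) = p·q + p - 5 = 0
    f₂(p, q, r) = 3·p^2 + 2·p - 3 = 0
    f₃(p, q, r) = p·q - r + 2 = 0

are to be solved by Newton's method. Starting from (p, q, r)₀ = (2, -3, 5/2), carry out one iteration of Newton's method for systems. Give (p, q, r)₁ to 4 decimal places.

At (2, -3, 5/2): F = (-9.0000, 13.0000, -6.5000).
Jacobian J = [[q + 1, p, 0], [6·p + 2, 0, 0], [q, p, -1]].
At the point, J = [[-2.0000, 2.0000, 0.0000], [14.0000, 0.0000, 0.0000], [-3.0000, 2.0000, -1.0000]] (det J = 28.0000).
Solving J·Δ = −F gives Δ = (-0.9286, 3.5714, 3.4286).
Then the next iterate is (p, q, r)₁ = (1.0714, 0.5714, 5.9286).

(1.0714, 0.5714, 5.9286)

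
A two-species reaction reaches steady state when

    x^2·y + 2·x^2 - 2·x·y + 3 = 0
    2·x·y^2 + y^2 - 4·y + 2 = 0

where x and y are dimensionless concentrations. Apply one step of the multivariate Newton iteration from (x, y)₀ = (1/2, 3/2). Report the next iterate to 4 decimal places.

(-0.6714, 3.8857)

At (1/2, 3/2): F = (2.3750, 0.5000).
Jacobian J = [[2·x·y + 4·x - 2·y, x^2 - 2·x], [2·y^2, 4·x·y + 2·y - 4]].
At the point, J = [[0.5000, -0.7500], [4.5000, 2.0000]] (det J = 4.3750).
Solving J·Δ = −F gives Δ = (-1.1714, 2.3857).
Then the next iterate is (x, y)₁ = (-0.6714, 3.8857).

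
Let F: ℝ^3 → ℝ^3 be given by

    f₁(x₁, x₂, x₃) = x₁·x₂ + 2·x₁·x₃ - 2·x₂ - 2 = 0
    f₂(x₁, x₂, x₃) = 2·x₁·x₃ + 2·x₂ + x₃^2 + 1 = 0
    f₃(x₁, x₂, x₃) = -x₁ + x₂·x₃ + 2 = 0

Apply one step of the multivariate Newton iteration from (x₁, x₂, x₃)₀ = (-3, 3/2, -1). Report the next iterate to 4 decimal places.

(1.5490, 0.3922, -1.0392)

At (-3, 3/2, -1): F = (-3.5000, 11.0000, 3.5000).
Jacobian J = [[x₂ + 2·x₃, x₁ - 2, 2·x₁], [2·x₃, 2, 2·x₁ + 2·x₃], [-1, x₃, x₂]].
At the point, J = [[-0.5000, -5.0000, -6.0000], [-2.0000, 2.0000, -8.0000], [-1.0000, -1.0000, 1.5000]] (det J = -76.5000).
Solving J·Δ = −F gives Δ = (4.5490, -1.1078, -0.0392).
Then the next iterate is (x₁, x₂, x₃)₁ = (1.5490, 0.3922, -1.0392).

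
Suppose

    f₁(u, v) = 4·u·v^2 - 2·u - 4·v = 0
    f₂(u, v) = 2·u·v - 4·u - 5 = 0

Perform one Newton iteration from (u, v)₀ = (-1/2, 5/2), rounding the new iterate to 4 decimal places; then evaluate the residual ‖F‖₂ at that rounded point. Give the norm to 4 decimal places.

At (-1/2, 5/2): F = (-21.5000, -5.5000).
Jacobian J = [[4·v^2 - 2, 8·u·v - 4], [2·v - 4, 2·u]].
At the point, J = [[23.0000, -14.0000], [1.0000, -1.0000]] (det J = -9.0000).
Solving J·Δ = −F gives Δ = (-6.1667, -11.6667).
Then the next iterate is (u, v)₁ = (-6.6667, -9.1667).
Re-evaluating at (-6.6667, -9.1667): F = (-2190.768041, 143.890078), so ‖F‖₂ = 2195.4883.

2195.4883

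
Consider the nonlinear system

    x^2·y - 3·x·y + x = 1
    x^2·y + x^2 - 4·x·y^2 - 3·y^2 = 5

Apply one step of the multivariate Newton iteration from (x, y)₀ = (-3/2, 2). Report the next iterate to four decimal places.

(-6.8281, -8.3125)

At (-3/2, 2): F = (11.0000, 13.7500).
Jacobian J = [[2·x·y - 3·y + 1, x^2 - 3·x], [2·x·y + 2·x - 4·y^2, x^2 - 8·x·y - 6·y]].
At the point, J = [[-11.0000, 6.7500], [-25.0000, 14.2500]] (det J = 12.0000).
Solving J·Δ = −F gives Δ = (-5.3281, -10.3125).
Then the next iterate is (x, y)₁ = (-6.8281, -8.3125).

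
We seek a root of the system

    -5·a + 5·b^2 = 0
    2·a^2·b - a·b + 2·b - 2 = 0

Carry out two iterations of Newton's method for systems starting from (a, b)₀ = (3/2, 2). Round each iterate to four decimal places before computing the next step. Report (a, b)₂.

At (3/2, 2): F = (12.5000, 8.0000).
Jacobian J = [[-5, 10·b], [4·a·b - b, 2·a^2 - a + 2]].
At the point, J = [[-5.0000, 20.0000], [10.0000, 5.0000]] (det J = -225.0000).
Solving J·Δ = −F gives Δ = (-0.4333, -0.7333).
Then the next iterate is (a, b)₁ = (1.0667, 1.2667).
Round to (1.0667, 1.2667) and repeat: F = (2.689144, 2.064837), J = [[-5.0000, 12.6670], [4.138056, 3.208998]].
Δ = (-0.2560, -0.3133), so (a, b)₂ = (0.8107, 0.9534).

(0.8107, 0.9534)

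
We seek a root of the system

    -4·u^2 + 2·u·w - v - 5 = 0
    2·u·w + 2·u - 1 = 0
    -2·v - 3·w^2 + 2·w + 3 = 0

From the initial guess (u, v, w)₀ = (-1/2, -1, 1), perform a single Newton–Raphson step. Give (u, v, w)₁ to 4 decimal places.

(0.6000, -1.8000, 2.4000)

At (-1/2, -1, 1): F = (-6.0000, -3.0000, 4.0000).
Jacobian J = [[-8·u + 2·w, -1, 2·u], [2·w + 2, 0, 2·u], [0, -2, -6·w + 2]].
At the point, J = [[6.0000, -1.0000, -1.0000], [4.0000, 0.0000, -1.0000], [0.0000, -2.0000, -4.0000]] (det J = -20.0000).
Solving J·Δ = −F gives Δ = (1.1000, -0.8000, 1.4000).
Then the next iterate is (u, v, w)₁ = (0.6000, -1.8000, 2.4000).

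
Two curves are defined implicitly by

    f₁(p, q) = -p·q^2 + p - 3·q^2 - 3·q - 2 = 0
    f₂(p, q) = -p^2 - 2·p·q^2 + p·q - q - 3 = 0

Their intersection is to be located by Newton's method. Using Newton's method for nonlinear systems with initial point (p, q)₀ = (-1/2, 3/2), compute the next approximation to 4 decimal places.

(-2.8197, 0.5738)

At (-1/2, 3/2): F = (-12.6250, -3.2500).
Jacobian J = [[-q^2 + 1, -2·p·q - 6·q - 3], [-2·p - 2·q^2 + q, -4·p·q + p - 1]].
At the point, J = [[-1.2500, -10.5000], [-2.0000, 1.5000]] (det J = -22.8750).
Solving J·Δ = −F gives Δ = (-2.3197, -0.9262).
Then the next iterate is (p, q)₁ = (-2.8197, 0.5738).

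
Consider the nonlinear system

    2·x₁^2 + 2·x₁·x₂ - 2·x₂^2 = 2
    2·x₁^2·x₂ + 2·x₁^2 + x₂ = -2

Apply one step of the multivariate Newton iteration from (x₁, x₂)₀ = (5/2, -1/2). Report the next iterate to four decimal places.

At (5/2, -1/2): F = (7.5000, 7.7500).
Jacobian J = [[4·x₁ + 2·x₂, 2·x₁ - 4·x₂], [4·x₁·x₂ + 4·x₁, 2·x₁^2 + 1]].
At the point, J = [[9.0000, 7.0000], [5.0000, 13.5000]] (det J = 86.5000).
Solving J·Δ = −F gives Δ = (-0.5434, -0.3728).
Then the next iterate is (x₁, x₂)₁ = (1.9566, -0.8728).

(1.9566, -0.8728)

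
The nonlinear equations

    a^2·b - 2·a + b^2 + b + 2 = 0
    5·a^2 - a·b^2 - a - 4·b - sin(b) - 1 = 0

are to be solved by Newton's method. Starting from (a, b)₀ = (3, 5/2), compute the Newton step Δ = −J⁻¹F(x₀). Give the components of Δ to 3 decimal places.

(-1.161, -0.811)

At (3, 5/2): F = (27.250, 11.65153).
Jacobian J = [[2·a·b - 2, a^2 + 2·b + 1], [10·a - b^2 - 1, -2·a·b - cos(b) - 4]].
At the point, J = [[13.000, 15.000], [22.750, -18.19886]] (det J = -577.83513).
Solving J·Δ = −F gives Δ = (-1.161, -0.811).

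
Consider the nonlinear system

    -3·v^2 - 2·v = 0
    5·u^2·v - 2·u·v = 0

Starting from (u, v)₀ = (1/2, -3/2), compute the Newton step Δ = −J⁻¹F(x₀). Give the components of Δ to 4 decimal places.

(-0.0536, 0.5357)

At (1/2, -3/2): F = (-3.7500, -0.3750).
Jacobian J = [[0, -6·v - 2], [10·u·v - 2·v, 5·u^2 - 2·u]].
At the point, J = [[0.0000, 7.0000], [-4.5000, 0.2500]] (det J = 31.5000).
Solving J·Δ = −F gives Δ = (-0.0536, 0.5357).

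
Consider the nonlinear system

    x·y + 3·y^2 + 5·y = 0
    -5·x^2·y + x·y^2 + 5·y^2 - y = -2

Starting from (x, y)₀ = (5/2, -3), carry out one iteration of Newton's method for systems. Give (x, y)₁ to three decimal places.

At (5/2, -3): F = (4.500, 166.250).
Jacobian J = [[y, x + 6·y + 5], [-10·x·y + y^2, -5·x^2 + 2·x·y + 10·y - 1]].
At the point, J = [[-3.000, -10.500], [84.000, -77.250]] (det J = 1113.750).
Solving J·Δ = −F gives Δ = (-1.255, 0.787).
Then the next iterate is (x, y)₁ = (1.245, -2.213).

(1.245, -2.213)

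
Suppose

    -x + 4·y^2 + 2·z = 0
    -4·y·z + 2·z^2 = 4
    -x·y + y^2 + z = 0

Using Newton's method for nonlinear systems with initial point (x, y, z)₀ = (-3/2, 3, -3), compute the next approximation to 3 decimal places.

(-1.063, 1.591, -1.621)

At (-3/2, 3, -3): F = (31.500, 50.000, 10.500).
Jacobian J = [[-1, 8·y, 2], [0, -4·z, -4·y + 4·z], [-y, -x + 2·y, 1]].
At the point, J = [[-1.000, 24.000, 2.000], [0.000, 12.000, -24.000], [-3.000, 7.500, 1.000]] (det J = 1608.000).
Solving J·Δ = −F gives Δ = (0.437, -1.409, 1.379).
Then the next iterate is (x, y, z)₁ = (-1.063, 1.591, -1.621).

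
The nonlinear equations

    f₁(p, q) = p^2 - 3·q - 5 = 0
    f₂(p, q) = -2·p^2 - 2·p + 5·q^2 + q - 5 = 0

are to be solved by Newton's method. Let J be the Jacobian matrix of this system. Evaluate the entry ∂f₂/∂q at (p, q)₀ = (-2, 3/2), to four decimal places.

∂f₂/∂q = 10·q + 1.
At (-2, 3/2) this is 16.0000.

16.0000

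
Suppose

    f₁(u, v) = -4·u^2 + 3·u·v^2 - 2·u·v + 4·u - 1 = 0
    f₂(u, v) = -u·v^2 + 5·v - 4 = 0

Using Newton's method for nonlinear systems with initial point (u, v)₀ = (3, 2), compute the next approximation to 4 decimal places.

(2.0833, 1.6667)

At (3, 2): F = (-1.0000, -6.0000).
Jacobian J = [[-8·u + 3·v^2 - 2·v + 4, 6·u·v - 2·u], [-v^2, -2·u·v + 5]].
At the point, J = [[-12.0000, 30.0000], [-4.0000, -7.0000]] (det J = 204.0000).
Solving J·Δ = −F gives Δ = (-0.9167, -0.3333).
Then the next iterate is (u, v)₁ = (2.0833, 1.6667).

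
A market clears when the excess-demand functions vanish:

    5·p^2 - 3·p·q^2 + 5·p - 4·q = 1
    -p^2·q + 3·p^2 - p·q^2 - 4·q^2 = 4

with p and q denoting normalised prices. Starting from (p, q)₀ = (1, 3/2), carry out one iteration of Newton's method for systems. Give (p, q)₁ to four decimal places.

(0.0286, 0.5951)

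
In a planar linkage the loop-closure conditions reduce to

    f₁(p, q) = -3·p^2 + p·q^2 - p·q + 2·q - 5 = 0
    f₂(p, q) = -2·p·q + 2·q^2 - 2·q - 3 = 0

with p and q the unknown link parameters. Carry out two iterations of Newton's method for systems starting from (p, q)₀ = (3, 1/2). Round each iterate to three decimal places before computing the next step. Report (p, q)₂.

At (3, 1/2): F = (-31.750, -6.500).
Jacobian J = [[-6·p + q^2 - q, 2·p·q - p + 2], [-2·q, -2·p + 4·q - 2]].
At the point, J = [[-18.250, 2.000], [-1.000, -6.000]] (det J = 111.500).
Solving J·Δ = −F gives Δ = (-1.825, -0.779).
Then the next iterate is (p, q)₁ = (1.175, -0.279).
Round to (1.175, -0.279) and repeat: F = (-9.28059, -1.63067), J = [[-6.69316, 0.16935], [0.558, -5.466]].
Δ = (-1.398, -0.441), so (p, q)₂ = (-0.223, -0.720).

(-0.223, -0.720)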